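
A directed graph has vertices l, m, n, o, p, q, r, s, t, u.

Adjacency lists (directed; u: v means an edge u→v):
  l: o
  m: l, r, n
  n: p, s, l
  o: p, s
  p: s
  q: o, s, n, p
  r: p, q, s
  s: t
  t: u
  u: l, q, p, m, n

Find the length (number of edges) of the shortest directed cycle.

4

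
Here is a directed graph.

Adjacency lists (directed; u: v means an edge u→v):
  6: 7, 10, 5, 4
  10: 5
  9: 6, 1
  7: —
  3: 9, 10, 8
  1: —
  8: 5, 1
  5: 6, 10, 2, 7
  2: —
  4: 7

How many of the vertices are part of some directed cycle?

3

A vertex is on a directed cycle iff it belongs to a strongly connected component of size ≥ 2 (or has a self-loop).
The vertices on cycles are {5, 6, 10} — 3 in total.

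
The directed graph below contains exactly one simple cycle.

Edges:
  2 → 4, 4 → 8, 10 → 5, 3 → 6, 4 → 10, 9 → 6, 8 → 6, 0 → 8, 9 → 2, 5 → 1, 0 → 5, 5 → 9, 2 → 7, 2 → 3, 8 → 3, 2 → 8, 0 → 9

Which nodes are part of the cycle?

DFS with gray/black marking from 5:
5 gray
  9 gray
    2 gray
      4 gray
        10 gray
          10→5: 5 is gray → back edge
Back edge closes the cycle 5 → 9 → 2 → 4 → 10 → 5; its vertices are {2, 4, 5, 9, 10}.

2, 4, 5, 9, 10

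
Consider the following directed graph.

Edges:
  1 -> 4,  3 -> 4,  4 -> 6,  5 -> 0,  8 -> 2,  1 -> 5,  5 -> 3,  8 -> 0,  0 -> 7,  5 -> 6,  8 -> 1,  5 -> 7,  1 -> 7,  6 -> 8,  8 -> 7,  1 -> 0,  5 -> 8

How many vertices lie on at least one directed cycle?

6

A vertex is on a directed cycle iff it belongs to a strongly connected component of size ≥ 2 (or has a self-loop).
The vertices on cycles are {1, 3, 4, 5, 6, 8} — 6 in total.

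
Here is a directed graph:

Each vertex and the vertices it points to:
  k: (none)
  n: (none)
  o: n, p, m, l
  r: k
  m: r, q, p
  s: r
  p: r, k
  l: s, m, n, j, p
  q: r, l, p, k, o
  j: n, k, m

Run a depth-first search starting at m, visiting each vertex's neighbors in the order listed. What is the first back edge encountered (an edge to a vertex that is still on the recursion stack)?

l->m

DFS from m (visiting each vertex's neighbors in the order listed); mark gray on enter, black on exit:
m gray
  r gray
    k gray
    k black
  r black
  q gray
    q→r: r black — skip
    l gray
      s gray
        s→r: r black — skip
      s black
      l→m: m is gray → back edge
First back edge: l → m.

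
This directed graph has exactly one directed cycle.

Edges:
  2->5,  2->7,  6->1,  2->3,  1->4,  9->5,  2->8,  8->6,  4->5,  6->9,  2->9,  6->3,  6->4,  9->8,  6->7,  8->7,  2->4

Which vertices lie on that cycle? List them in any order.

6, 8, 9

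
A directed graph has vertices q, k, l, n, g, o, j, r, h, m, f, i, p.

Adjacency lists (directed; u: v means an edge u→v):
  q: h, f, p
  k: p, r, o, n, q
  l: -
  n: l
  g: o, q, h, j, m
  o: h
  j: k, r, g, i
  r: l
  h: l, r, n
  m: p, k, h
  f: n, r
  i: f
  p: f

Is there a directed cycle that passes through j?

j is on a cycle iff j can reach itself via ≥1 edge.
j → g → j — yes.

Yes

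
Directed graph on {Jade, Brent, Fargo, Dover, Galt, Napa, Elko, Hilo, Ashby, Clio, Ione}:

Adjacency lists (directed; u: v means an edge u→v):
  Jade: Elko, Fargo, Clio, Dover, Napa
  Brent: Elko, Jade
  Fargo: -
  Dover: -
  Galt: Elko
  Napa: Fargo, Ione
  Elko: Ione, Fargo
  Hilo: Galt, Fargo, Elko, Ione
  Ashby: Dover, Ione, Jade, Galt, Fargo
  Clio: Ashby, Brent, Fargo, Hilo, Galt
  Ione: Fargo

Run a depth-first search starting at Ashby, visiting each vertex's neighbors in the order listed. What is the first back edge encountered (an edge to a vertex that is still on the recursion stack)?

Clio→Ashby

DFS from Ashby (visiting each vertex's neighbors in the order listed); mark gray on enter, black on exit:
Ashby gray
  Dover gray
  Dover black
  Ione gray
    Fargo gray
    Fargo black
  Ione black
  Jade gray
    Elko gray
      Elko→Ione: Ione black — skip
      Elko→Fargo: Fargo black — skip
    Elko black
    Jade→Fargo: Fargo black — skip
    Clio gray
      Clio→Ashby: Ashby is gray → back edge
First back edge: Clio → Ashby.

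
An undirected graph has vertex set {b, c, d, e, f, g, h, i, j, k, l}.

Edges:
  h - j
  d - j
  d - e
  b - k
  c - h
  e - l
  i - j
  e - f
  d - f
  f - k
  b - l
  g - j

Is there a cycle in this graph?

DFS, tracking each vertex's parent; an edge to a visited non-parent vertex closes a cycle.
Start from h:
visit h (parent –)
  visit j (parent h)
    visit d (parent j)
      visit e (parent d)
        visit f (parent e)
          visit k (parent f)
            visit b (parent k)
              visit l (parent b)
                l–e: e visited and ≠ parent → cycle
Cycle: e – f – k – b – l – e.

Yes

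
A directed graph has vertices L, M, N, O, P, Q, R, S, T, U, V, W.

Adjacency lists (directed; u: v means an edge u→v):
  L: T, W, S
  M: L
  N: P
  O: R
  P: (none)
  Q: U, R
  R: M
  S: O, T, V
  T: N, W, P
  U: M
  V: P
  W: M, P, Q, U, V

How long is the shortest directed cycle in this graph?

3

For each vertex v, BFS finds the shortest path from v back to v.
The shortest such closed walk is L → W → M → L, length 3.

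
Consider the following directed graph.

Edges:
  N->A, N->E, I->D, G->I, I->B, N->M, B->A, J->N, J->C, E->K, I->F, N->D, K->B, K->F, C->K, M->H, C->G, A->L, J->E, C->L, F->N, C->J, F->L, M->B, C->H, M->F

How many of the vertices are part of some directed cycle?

7

A vertex is on a directed cycle iff it belongs to a strongly connected component of size ≥ 2 (or has a self-loop).
The vertices on cycles are {C, E, F, J, K, M, N} — 7 in total.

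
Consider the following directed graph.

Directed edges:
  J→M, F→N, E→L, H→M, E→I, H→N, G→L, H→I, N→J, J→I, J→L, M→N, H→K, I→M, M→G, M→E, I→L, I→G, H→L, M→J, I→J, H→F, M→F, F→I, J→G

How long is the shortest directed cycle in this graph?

2

For each vertex v, BFS finds the shortest path from v back to v.
The shortest such closed walk is M → J → M, length 2.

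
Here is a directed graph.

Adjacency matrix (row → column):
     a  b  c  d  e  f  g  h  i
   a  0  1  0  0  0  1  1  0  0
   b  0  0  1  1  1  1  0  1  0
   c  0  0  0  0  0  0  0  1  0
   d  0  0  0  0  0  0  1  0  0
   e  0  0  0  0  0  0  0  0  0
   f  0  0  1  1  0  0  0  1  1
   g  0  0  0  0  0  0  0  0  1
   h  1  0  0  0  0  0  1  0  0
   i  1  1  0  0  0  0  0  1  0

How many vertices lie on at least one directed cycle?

A vertex is on a directed cycle iff it belongs to a strongly connected component of size ≥ 2 (or has a self-loop).
The vertices on cycles are {a, b, c, d, f, g, h, i} — 8 in total.

8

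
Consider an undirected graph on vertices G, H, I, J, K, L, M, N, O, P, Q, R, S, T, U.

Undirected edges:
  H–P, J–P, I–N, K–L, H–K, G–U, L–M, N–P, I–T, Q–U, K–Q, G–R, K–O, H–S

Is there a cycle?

DFS, tracking each vertex's parent; an edge to a visited non-parent vertex closes a cycle.
Start from P:
visit P (parent –)
  visit J (parent P)
    J–P: parent, skip
  visit H (parent P)
    visit S (parent H)
      S–H: parent, skip
    H–P: parent, skip
    visit K (parent H)
      K–H: parent, skip
      visit L (parent K)
        visit M (parent L)
          M–L: parent, skip
        L–K: parent, skip
      visit O (parent K)
        O–K: parent, skip
      visit Q (parent K)
        Q–K: parent, skip
        visit U (parent Q)
          visit G (parent U)
            visit R (parent G)
              R–G: parent, skip
            G–U: parent, skip
          U–Q: parent, skip
  visit N (parent P)
    visit I (parent N)
      I–N: parent, skip
      visit T (parent I)
        T–I: parent, skip
    N–P: parent, skip
No non-parent visited neighbor found — the graph is a forest.

No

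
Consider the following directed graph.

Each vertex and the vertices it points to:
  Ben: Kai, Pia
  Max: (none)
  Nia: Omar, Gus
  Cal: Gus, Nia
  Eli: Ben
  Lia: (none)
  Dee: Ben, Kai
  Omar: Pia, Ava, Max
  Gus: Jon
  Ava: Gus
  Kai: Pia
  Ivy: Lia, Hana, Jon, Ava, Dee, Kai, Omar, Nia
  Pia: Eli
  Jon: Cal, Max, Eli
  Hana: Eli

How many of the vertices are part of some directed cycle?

A vertex is on a directed cycle iff it belongs to a strongly connected component of size ≥ 2 (or has a self-loop).
The vertices on cycles are {Ava, Ben, Cal, Eli, Gus, Jon, Kai, Nia, Pia, Omar} — 10 in total.

10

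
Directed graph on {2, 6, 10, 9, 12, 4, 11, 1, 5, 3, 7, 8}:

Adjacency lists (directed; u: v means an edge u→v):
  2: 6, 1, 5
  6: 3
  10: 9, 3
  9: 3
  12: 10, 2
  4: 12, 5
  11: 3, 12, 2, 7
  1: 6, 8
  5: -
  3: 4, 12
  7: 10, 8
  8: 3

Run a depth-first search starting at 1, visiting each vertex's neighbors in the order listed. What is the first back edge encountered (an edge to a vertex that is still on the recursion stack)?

DFS from 1 (visiting each vertex's neighbors in the order listed); mark gray on enter, black on exit:
1 gray
  6 gray
    3 gray
      4 gray
        12 gray
          10 gray
            9 gray
              9→3: 3 is gray → back edge
First back edge: 9 → 3.

9→3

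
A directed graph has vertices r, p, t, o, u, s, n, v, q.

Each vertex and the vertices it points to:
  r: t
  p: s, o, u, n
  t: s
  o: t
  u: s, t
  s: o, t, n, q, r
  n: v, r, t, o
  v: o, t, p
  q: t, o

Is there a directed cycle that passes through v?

v is on a cycle iff v can reach itself via ≥1 edge.
v → p → n → v — yes.

Yes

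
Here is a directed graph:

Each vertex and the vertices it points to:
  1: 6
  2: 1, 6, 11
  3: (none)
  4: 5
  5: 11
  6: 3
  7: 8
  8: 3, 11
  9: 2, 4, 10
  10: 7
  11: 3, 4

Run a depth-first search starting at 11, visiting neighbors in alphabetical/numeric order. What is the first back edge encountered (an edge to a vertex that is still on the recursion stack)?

5->11

DFS from 11 (visiting neighbors in alphabetical/numeric order); mark gray on enter, black on exit:
11 gray
  3 gray
  3 black
  4 gray
    5 gray
      5→11: 11 is gray → back edge
First back edge: 5 → 11.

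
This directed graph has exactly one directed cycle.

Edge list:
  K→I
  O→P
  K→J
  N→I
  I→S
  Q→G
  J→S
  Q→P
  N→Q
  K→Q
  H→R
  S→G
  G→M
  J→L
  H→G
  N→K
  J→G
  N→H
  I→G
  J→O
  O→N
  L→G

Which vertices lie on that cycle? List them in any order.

J, K, N, O

DFS with gray/black marking from O:
O gray
  N gray
    I gray
      S gray
        G gray
          M gray
          M black
        G black
      S black
      I→G: G black — skip
    I black
    Q gray
      P gray
      P black
      Q→G: G black — skip
    Q black
    H gray
      H→G: G black — skip
      R gray
      R black
    H black
    K gray
      K→Q: Q black — skip
      K→I: I black — skip
      J gray
        J→G: G black — skip
        J→S: S black — skip
        J→O: O is gray → back edge
Back edge closes the cycle O → N → K → J → O; its vertices are {J, K, N, O}.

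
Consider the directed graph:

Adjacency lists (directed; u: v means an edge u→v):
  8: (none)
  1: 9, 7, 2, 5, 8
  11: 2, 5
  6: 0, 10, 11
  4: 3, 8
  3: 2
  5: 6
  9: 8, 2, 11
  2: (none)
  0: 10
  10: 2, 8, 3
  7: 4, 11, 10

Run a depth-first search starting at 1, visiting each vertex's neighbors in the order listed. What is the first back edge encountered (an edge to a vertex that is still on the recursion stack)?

6→11

DFS from 1 (visiting each vertex's neighbors in the order listed); mark gray on enter, black on exit:
1 gray
  9 gray
    8 gray
    8 black
    2 gray
    2 black
    11 gray
      11→2: 2 black — skip
      5 gray
        6 gray
          0 gray
            10 gray
              10→2: 2 black — skip
              10→8: 8 black — skip
              3 gray
                3→2: 2 black — skip
              3 black
            10 black
          0 black
          6→10: 10 black — skip
          6→11: 11 is gray → back edge
First back edge: 6 → 11.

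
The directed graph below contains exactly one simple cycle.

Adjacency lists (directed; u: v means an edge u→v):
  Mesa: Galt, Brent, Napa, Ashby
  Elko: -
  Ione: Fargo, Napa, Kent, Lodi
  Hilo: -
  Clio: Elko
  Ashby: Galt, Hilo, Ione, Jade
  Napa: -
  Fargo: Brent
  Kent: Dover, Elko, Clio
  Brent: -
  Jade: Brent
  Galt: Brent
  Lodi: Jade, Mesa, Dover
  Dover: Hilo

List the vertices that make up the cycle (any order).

DFS with gray/black marking from Ione:
Ione gray
  Fargo gray
    Brent gray
    Brent black
  Fargo black
  Napa gray
  Napa black
  Kent gray
    Dover gray
      Hilo gray
      Hilo black
    Dover black
    Elko gray
    Elko black
    Clio gray
      Clio→Elko: Elko black — skip
    Clio black
  Kent black
  Lodi gray
    Jade gray
      Jade→Brent: Brent black — skip
    Jade black
    Mesa gray
      Galt gray
        Galt→Brent: Brent black — skip
      Galt black
      Mesa→Brent: Brent black — skip
      Mesa→Napa: Napa black — skip
      Ashby gray
        Ashby→Galt: Galt black — skip
        Ashby→Hilo: Hilo black — skip
        Ashby→Ione: Ione is gray → back edge
Back edge closes the cycle Ione → Lodi → Mesa → Ashby → Ione; its vertices are {Ione, Lodi, Mesa, Ashby}.

Ione, Lodi, Mesa, Ashby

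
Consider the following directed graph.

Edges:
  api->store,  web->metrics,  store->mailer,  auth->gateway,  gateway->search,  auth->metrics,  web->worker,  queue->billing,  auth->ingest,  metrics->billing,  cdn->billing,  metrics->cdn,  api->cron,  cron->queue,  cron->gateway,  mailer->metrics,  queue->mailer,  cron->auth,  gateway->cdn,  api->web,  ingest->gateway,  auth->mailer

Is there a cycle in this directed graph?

No

DFS with white/gray/black marking, starting from cdn:
cdn gray
  billing gray
  billing black
cdn black
cron gray
  queue gray
    mailer gray
      metrics gray
        metrics→cdn: cdn black — skip
        metrics→billing: billing black — skip
      metrics black
    mailer black
    queue→billing: billing black — skip
  queue black
  auth gray
    auth→mailer: mailer black — skip
    ingest gray
      gateway gray
        gateway→cdn: cdn black — skip
        search gray
        search black
      gateway black
    ingest black
    auth→gateway: gateway black — skip
    auth→metrics: metrics black — skip
  auth black
  cron→gateway: gateway black — skip
cron black
worker gray
worker black
api gray
  store gray
    store→mailer: mailer black — skip
  store black
  api→cron: cron black — skip
  web gray
    web→worker: worker black — skip
    web→metrics: metrics black — skip
  web black
api black
Every edge goes to a white or black vertex — no back edge, so the graph is acyclic.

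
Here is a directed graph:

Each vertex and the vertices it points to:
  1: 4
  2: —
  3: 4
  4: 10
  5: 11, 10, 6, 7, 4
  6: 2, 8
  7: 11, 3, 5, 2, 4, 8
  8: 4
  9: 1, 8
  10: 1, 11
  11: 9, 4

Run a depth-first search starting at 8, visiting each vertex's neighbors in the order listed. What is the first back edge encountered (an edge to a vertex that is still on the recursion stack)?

1->4

DFS from 8 (visiting each vertex's neighbors in the order listed); mark gray on enter, black on exit:
8 gray
  4 gray
    10 gray
      1 gray
        1→4: 4 is gray → back edge
First back edge: 1 → 4.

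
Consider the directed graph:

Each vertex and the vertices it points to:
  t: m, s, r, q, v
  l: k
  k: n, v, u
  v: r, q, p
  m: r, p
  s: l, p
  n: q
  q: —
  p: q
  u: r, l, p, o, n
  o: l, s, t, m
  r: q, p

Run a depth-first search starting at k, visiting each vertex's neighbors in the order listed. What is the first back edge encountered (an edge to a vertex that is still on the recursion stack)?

l->k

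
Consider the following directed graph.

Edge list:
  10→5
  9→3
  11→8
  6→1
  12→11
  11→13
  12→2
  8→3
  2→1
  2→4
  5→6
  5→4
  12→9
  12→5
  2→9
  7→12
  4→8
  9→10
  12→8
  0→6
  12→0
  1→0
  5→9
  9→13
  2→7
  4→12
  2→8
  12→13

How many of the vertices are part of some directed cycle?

10

A vertex is on a directed cycle iff it belongs to a strongly connected component of size ≥ 2 (or has a self-loop).
The vertices on cycles are {0, 1, 2, 4, 5, 6, 7, 9, 10, 12} — 10 in total.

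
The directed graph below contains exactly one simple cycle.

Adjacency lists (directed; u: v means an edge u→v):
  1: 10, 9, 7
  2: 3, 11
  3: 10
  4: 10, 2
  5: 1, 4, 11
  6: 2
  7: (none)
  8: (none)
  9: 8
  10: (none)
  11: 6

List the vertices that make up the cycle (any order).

DFS with gray/black marking from 11:
11 gray
  6 gray
    2 gray
      3 gray
        10 gray
        10 black
      3 black
      2→11: 11 is gray → back edge
Back edge closes the cycle 11 → 6 → 2 → 11; its vertices are {2, 6, 11}.

2, 6, 11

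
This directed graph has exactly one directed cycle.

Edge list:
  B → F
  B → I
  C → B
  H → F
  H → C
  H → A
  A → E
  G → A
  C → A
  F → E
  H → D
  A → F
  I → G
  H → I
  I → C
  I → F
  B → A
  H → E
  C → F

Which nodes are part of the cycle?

B, C, I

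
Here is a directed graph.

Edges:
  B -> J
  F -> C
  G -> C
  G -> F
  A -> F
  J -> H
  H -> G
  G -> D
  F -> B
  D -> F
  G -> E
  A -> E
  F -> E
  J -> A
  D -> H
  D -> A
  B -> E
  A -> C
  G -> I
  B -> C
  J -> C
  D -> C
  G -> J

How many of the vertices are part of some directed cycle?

A vertex is on a directed cycle iff it belongs to a strongly connected component of size ≥ 2 (or has a self-loop).
The vertices on cycles are {A, B, D, F, G, H, J} — 7 in total.

7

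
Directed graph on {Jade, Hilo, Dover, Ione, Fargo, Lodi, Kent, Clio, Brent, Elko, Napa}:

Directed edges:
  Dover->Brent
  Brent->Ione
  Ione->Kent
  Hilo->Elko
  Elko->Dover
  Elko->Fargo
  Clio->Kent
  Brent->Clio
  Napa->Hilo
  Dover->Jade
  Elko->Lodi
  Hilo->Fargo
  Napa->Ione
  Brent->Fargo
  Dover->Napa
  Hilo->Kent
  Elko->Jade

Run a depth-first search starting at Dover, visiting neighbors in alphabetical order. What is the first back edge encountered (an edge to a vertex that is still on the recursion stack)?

DFS from Dover (visiting neighbors in alphabetical order); mark gray on enter, black on exit:
Dover gray
  Brent gray
    Clio gray
      Kent gray
      Kent black
    Clio black
    Fargo gray
    Fargo black
    Ione gray
      Ione→Kent: Kent black — skip
    Ione black
  Brent black
  Jade gray
  Jade black
  Napa gray
    Hilo gray
      Elko gray
        Elko→Dover: Dover is gray → back edge
First back edge: Elko → Dover.

Elko→Dover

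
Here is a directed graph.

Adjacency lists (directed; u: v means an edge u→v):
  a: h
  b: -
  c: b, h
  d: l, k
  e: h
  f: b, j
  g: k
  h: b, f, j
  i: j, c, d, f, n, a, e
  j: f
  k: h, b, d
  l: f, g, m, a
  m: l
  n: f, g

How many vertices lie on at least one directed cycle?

7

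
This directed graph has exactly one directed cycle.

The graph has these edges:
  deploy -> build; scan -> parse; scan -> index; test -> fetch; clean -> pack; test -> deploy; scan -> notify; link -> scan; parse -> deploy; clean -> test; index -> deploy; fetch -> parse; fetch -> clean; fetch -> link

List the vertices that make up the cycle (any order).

test, clean, fetch

DFS with gray/black marking from fetch:
fetch gray
  clean gray
    pack gray
    pack black
    test gray
      test→fetch: fetch is gray → back edge
Back edge closes the cycle fetch → clean → test → fetch; its vertices are {test, clean, fetch}.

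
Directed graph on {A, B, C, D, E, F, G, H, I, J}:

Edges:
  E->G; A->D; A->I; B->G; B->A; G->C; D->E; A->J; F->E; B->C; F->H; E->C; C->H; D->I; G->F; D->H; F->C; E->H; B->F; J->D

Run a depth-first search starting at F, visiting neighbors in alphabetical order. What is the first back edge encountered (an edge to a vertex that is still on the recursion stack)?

DFS from F (visiting neighbors in alphabetical order); mark gray on enter, black on exit:
F gray
  C gray
    H gray
    H black
  C black
  E gray
    E→C: C black — skip
    G gray
      G→C: C black — skip
      G→F: F is gray → back edge
First back edge: G → F.

G→F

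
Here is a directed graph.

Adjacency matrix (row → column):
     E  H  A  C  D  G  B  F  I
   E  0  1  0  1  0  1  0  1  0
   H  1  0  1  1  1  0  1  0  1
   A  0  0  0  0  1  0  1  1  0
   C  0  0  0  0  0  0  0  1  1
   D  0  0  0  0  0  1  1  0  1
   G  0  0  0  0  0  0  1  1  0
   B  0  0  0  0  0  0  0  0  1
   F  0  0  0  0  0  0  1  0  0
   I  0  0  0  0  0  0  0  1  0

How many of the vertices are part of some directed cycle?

A vertex is on a directed cycle iff it belongs to a strongly connected component of size ≥ 2 (or has a self-loop).
The vertices on cycles are {B, E, F, H, I} — 5 in total.

5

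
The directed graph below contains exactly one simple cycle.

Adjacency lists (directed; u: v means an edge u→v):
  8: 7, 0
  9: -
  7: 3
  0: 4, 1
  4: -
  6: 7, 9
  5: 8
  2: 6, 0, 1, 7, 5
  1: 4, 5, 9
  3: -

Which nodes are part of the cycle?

DFS with gray/black marking from 1:
1 gray
  4 gray
  4 black
  5 gray
    8 gray
      7 gray
        3 gray
        3 black
      7 black
      0 gray
        0→4: 4 black — skip
        0→1: 1 is gray → back edge
Back edge closes the cycle 1 → 5 → 8 → 0 → 1; its vertices are {0, 1, 5, 8}.

0, 1, 5, 8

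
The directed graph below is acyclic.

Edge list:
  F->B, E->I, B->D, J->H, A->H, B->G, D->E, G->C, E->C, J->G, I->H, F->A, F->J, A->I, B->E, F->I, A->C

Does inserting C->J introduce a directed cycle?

Yes

Adding C→J creates a cycle iff J can already reach C.
Path from J: J → G → C.
So J → … → C → J is a cycle.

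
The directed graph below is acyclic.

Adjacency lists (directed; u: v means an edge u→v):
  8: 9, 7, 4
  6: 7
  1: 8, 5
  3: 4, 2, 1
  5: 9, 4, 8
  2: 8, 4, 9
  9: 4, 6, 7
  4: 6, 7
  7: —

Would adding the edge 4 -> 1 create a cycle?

Adding 4→1 creates a cycle iff 1 can already reach 4.
Path from 1: 1 → 5 → 4.
So 1 → … → 4 → 1 is a cycle.

Yes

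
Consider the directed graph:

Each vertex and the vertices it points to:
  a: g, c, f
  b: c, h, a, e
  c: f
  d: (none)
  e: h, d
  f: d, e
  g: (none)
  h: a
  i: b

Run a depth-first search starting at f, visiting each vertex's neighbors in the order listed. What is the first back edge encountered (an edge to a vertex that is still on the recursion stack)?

c->f

DFS from f (visiting each vertex's neighbors in the order listed); mark gray on enter, black on exit:
f gray
  d gray
  d black
  e gray
    h gray
      a gray
        g gray
        g black
        c gray
          c→f: f is gray → back edge
First back edge: c → f.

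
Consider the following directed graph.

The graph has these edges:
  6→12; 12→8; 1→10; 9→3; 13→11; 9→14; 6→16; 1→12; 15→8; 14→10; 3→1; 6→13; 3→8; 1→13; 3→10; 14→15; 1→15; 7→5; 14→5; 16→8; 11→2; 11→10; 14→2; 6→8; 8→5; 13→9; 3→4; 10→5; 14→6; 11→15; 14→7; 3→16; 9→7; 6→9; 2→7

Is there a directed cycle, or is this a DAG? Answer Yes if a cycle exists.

DFS with white/gray/black marking, starting from 4:
4 gray
4 black
3 gray
  8 gray
    5 gray
    5 black
  8 black
  16 gray
    16→8: 8 black — skip
  16 black
  1 gray
    12 gray
      12→8: 8 black — skip
    12 black
    15 gray
      15→8: 8 black — skip
    15 black
    10 gray
      10→5: 5 black — skip
    10 black
    13 gray
      11 gray
        11→15: 15 black — skip
        2 gray
          7 gray
            7→5: 5 black — skip
          7 black
        2 black
        11→10: 10 black — skip
      11 black
      9 gray
        9→7: 7 black — skip
        9→3: 3 is gray → back edge
Back edge found, so a cycle exists: 3 → 1 → 13 → 9 → 3.

Yes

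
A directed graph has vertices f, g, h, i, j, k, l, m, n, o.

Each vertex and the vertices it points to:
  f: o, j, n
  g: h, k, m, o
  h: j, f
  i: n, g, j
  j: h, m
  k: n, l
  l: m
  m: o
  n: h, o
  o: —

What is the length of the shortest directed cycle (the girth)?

2

For each vertex v, BFS finds the shortest path from v back to v.
The shortest such closed walk is j → h → j, length 2.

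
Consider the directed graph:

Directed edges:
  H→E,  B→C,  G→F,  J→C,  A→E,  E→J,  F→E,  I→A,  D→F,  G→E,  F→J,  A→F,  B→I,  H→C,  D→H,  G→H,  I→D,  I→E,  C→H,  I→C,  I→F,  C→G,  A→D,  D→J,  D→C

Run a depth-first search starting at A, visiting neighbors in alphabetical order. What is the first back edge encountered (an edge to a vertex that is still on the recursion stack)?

J→C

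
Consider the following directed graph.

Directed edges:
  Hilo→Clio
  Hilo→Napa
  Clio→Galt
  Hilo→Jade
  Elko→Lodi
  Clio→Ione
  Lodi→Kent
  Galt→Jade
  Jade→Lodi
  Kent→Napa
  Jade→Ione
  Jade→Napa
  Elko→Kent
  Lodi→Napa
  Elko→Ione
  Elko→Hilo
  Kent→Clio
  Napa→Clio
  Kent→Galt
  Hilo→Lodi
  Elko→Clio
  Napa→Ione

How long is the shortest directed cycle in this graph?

4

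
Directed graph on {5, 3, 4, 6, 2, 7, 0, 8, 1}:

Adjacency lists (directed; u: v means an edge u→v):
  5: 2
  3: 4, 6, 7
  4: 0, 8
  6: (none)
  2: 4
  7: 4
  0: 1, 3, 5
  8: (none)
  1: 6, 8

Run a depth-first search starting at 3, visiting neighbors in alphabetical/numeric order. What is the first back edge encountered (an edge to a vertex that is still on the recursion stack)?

0->3

DFS from 3 (visiting neighbors in alphabetical/numeric order); mark gray on enter, black on exit:
3 gray
  4 gray
    0 gray
      1 gray
        6 gray
        6 black
        8 gray
        8 black
      1 black
      0→3: 3 is gray → back edge
First back edge: 0 → 3.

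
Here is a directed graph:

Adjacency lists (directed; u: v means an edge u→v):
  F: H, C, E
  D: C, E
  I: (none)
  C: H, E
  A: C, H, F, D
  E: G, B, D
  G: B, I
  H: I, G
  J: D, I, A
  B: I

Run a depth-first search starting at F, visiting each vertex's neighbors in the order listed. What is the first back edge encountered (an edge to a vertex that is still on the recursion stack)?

DFS from F (visiting each vertex's neighbors in the order listed); mark gray on enter, black on exit:
F gray
  H gray
    I gray
    I black
    G gray
      B gray
        B→I: I black — skip
      B black
      G→I: I black — skip
    G black
  H black
  C gray
    C→H: H black — skip
    E gray
      E→G: G black — skip
      E→B: B black — skip
      D gray
        D→C: C is gray → back edge
First back edge: D → C.

D->C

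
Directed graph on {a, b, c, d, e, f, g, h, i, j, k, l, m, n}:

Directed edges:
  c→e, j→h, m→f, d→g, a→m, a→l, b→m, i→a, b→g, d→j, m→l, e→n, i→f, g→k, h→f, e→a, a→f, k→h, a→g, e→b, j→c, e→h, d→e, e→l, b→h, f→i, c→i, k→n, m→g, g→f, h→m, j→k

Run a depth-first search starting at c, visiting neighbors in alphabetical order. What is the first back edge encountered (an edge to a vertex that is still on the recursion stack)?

DFS from c (visiting neighbors in alphabetical order); mark gray on enter, black on exit:
c gray
  e gray
    a gray
      f gray
        i gray
          i→a: a is gray → back edge
First back edge: i → a.

i->a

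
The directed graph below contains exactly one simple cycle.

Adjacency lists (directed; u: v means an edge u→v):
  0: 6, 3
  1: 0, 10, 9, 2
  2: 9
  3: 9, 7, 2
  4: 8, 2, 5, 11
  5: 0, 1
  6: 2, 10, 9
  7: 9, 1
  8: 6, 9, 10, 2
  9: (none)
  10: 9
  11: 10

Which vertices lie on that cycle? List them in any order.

0, 1, 3, 7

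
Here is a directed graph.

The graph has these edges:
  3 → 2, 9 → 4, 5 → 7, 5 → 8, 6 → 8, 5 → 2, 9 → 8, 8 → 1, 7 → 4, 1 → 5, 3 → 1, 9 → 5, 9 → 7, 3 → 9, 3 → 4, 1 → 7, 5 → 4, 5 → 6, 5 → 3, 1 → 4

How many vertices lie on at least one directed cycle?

6

A vertex is on a directed cycle iff it belongs to a strongly connected component of size ≥ 2 (or has a self-loop).
The vertices on cycles are {1, 3, 5, 6, 8, 9} — 6 in total.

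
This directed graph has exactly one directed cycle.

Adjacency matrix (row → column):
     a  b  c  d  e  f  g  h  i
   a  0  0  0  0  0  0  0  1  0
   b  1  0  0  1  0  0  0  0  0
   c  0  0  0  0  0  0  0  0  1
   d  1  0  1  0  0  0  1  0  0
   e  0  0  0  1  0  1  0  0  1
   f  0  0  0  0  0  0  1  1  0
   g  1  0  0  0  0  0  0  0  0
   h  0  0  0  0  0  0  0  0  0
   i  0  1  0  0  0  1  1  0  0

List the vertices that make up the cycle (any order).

DFS with gray/black marking from d:
d gray
  a gray
    h gray
    h black
  a black
  c gray
    i gray
      g gray
        g→a: a black — skip
      g black
      f gray
        f→g: g black — skip
        f→h: h black — skip
      f black
      b gray
        b→a: a black — skip
        b→d: d is gray → back edge
Back edge closes the cycle d → c → i → b → d; its vertices are {b, c, d, i}.

b, c, d, i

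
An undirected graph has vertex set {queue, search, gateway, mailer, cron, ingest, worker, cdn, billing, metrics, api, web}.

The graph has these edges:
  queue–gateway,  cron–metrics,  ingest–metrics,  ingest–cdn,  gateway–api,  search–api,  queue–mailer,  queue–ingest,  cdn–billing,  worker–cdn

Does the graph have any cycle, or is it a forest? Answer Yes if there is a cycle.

DFS, tracking each vertex's parent; an edge to a visited non-parent vertex closes a cycle.
Start from search:
visit search (parent –)
  visit api (parent search)
    api–search: parent, skip
    visit gateway (parent api)
      visit queue (parent gateway)
        queue–gateway: parent, skip
        visit mailer (parent queue)
          mailer–queue: parent, skip
        visit ingest (parent queue)
          ingest–queue: parent, skip
          visit cdn (parent ingest)
            visit billing (parent cdn)
              billing–cdn: parent, skip
            visit worker (parent cdn)
              worker–cdn: parent, skip
            cdn–ingest: parent, skip
          visit metrics (parent ingest)
            metrics–ingest: parent, skip
            visit cron (parent metrics)
              cron–metrics: parent, skip
      gateway–api: parent, skip
visit web (parent –)
No non-parent visited neighbor found — the graph is a forest.

No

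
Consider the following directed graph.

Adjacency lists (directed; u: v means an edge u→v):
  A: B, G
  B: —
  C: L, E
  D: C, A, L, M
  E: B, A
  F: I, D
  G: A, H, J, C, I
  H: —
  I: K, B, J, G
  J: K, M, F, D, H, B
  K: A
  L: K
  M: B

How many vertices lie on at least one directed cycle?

10

A vertex is on a directed cycle iff it belongs to a strongly connected component of size ≥ 2 (or has a self-loop).
The vertices on cycles are {A, C, D, E, F, G, I, J, K, L} — 10 in total.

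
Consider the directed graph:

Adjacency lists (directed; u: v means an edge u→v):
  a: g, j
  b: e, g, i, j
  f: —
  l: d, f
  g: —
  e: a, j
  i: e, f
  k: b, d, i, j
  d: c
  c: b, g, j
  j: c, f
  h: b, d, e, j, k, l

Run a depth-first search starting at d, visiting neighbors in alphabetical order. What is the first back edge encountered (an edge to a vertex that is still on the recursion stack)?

j→c

DFS from d (visiting neighbors in alphabetical order); mark gray on enter, black on exit:
d gray
  c gray
    b gray
      e gray
        a gray
          g gray
          g black
          j gray
            j→c: c is gray → back edge
First back edge: j → c.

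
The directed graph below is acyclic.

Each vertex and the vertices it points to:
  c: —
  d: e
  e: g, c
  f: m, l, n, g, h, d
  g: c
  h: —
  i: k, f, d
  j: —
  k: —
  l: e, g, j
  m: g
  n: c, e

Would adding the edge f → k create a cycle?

No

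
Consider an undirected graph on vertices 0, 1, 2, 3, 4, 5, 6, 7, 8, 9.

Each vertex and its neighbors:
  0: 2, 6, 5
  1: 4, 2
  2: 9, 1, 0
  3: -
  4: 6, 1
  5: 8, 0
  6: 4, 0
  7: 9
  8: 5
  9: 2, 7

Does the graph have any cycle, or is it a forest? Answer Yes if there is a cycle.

Yes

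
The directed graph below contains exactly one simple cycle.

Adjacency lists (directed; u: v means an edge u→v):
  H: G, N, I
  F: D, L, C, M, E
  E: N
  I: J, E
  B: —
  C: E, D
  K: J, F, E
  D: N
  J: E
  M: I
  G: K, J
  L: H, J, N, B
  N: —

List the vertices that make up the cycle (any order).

F, G, H, K, L

DFS with gray/black marking from F:
F gray
  D gray
    N gray
    N black
  D black
  L gray
    H gray
      G gray
        K gray
          J gray
            E gray
              E→N: N black — skip
            E black
          J black
          K→F: F is gray → back edge
Back edge closes the cycle F → L → H → G → K → F; its vertices are {F, G, H, K, L}.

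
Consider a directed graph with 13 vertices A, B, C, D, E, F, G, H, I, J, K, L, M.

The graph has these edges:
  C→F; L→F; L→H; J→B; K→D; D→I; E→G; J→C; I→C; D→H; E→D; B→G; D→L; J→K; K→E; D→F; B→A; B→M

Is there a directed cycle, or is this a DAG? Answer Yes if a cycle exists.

No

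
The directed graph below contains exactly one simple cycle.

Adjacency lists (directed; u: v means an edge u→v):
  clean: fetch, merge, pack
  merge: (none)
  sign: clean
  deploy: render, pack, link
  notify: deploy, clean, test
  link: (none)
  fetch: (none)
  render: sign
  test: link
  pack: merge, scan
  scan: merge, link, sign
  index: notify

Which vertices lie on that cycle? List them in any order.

pack, scan, sign, clean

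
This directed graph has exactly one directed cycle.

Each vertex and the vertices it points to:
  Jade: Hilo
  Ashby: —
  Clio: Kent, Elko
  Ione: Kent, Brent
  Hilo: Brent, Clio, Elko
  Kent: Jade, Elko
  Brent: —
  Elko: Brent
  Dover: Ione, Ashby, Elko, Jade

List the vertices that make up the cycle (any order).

Clio, Hilo, Jade, Kent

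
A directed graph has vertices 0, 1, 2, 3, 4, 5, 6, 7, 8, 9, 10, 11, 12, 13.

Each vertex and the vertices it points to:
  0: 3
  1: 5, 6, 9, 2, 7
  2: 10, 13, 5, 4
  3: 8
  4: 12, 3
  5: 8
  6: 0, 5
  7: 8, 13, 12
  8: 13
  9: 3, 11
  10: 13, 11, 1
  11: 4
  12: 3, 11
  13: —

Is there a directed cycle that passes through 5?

No

5 lies on a cycle iff there is a path from 5 back to itself.
Exploring from 5, it never reaches itself; equivalently, its strongly connected component is a singleton.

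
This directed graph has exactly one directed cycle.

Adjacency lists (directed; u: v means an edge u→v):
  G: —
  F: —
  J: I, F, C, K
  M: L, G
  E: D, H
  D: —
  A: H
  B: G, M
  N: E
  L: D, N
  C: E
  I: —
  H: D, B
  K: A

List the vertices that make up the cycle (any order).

B, E, H, L, M, N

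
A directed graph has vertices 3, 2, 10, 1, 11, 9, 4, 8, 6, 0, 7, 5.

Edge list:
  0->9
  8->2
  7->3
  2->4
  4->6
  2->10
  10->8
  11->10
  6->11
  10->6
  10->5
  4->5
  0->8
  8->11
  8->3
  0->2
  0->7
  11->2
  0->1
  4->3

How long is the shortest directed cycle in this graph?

3

For each vertex v, BFS finds the shortest path from v back to v.
The shortest such closed walk is 2 → 10 → 8 → 2, length 3.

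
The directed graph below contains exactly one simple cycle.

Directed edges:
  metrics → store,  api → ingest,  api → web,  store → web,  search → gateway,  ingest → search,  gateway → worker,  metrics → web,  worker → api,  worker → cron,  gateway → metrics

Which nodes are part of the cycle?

api, ingest, search, worker, gateway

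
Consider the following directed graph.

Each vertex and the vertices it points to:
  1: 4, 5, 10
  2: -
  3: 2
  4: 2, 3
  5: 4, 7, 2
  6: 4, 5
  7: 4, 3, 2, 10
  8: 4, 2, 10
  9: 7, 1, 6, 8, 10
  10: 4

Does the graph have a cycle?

No

DFS with white/gray/black marking, starting from 9:
9 gray
  7 gray
    4 gray
      2 gray
      2 black
      3 gray
        3→2: 2 black — skip
      3 black
    4 black
    7→3: 3 black — skip
    7→2: 2 black — skip
    10 gray
      10→4: 4 black — skip
    10 black
  7 black
  1 gray
    1→4: 4 black — skip
    5 gray
      5→4: 4 black — skip
      5→7: 7 black — skip
      5→2: 2 black — skip
    5 black
    1→10: 10 black — skip
  1 black
  6 gray
    6→4: 4 black — skip
    6→5: 5 black — skip
  6 black
  8 gray
    8→4: 4 black — skip
    8→2: 2 black — skip
    8→10: 10 black — skip
  8 black
  9→10: 10 black — skip
9 black
Every edge goes to a white or black vertex — no back edge, so the graph is acyclic.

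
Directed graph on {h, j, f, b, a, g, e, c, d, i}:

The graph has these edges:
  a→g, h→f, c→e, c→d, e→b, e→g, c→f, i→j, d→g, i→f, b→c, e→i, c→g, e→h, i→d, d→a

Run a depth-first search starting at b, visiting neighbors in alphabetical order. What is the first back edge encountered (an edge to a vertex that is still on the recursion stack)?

DFS from b (visiting neighbors in alphabetical order); mark gray on enter, black on exit:
b gray
  c gray
    d gray
      a gray
        g gray
        g black
      a black
      d→g: g black — skip
    d black
    e gray
      e→b: b is gray → back edge
First back edge: e → b.

e→b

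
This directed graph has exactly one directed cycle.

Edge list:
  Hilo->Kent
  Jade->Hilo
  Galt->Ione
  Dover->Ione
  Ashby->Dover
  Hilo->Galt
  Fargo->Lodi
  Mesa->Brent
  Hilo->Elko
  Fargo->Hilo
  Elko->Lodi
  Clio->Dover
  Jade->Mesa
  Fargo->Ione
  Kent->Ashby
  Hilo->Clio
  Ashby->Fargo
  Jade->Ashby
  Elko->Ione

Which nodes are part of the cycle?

Hilo, Kent, Ashby, Fargo

DFS with gray/black marking from Hilo:
Hilo gray
  Galt gray
    Ione gray
    Ione black
  Galt black
  Clio gray
    Dover gray
      Dover→Ione: Ione black — skip
    Dover black
  Clio black
  Elko gray
    Elko→Ione: Ione black — skip
    Lodi gray
    Lodi black
  Elko black
  Kent gray
    Ashby gray
      Fargo gray
        Fargo→Lodi: Lodi black — skip
        Fargo→Hilo: Hilo is gray → back edge
Back edge closes the cycle Hilo → Kent → Ashby → Fargo → Hilo; its vertices are {Hilo, Kent, Ashby, Fargo}.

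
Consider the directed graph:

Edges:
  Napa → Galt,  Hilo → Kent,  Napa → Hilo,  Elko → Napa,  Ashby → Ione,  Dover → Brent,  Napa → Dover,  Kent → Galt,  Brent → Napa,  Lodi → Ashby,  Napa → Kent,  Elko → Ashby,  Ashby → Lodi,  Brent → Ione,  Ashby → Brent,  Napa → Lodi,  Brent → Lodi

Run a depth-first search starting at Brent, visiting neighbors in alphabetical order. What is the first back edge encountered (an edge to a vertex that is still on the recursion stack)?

DFS from Brent (visiting neighbors in alphabetical order); mark gray on enter, black on exit:
Brent gray
  Ione gray
  Ione black
  Lodi gray
    Ashby gray
      Ashby→Brent: Brent is gray → back edge
First back edge: Ashby → Brent.

Ashby→Brent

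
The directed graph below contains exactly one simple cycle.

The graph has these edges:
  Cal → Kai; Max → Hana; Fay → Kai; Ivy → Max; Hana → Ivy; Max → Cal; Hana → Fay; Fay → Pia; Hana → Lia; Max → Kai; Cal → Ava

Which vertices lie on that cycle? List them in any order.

Ivy, Max, Hana

DFS with gray/black marking from Hana:
Hana gray
  Ivy gray
    Max gray
      Cal gray
        Kai gray
        Kai black
        Ava gray
        Ava black
      Cal black
      Max→Hana: Hana is gray → back edge
Back edge closes the cycle Hana → Ivy → Max → Hana; its vertices are {Ivy, Max, Hana}.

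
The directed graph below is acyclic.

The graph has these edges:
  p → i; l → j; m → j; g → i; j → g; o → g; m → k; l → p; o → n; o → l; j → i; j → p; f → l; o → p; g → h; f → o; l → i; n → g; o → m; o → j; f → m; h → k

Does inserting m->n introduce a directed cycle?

No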